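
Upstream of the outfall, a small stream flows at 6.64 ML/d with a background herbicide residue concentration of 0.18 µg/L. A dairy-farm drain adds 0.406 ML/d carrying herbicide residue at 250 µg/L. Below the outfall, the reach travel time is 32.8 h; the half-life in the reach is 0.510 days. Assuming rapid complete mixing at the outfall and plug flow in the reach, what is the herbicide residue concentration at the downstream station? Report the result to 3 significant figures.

Flow-weighted average: C = (6.640·0.1800 + 0.4060·250.0) / 7.046 = 102.7/7.046 = 14.57 µg/L.
Half-life 0.510 d → k = ln 2 / 0.510 = 1.359 d⁻¹.
After decay, C = 14.57 × e^(−kt) = 14.57 × 0.1561 = 2.275 µg/L.

2.27 µg/L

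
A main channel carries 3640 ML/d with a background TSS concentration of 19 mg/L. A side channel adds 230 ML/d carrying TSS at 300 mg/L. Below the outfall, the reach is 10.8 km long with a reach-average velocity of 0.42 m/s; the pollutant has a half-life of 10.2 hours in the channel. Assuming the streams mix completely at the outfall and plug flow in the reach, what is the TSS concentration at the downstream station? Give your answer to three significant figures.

22.0 mg/L

After mixing, C = (3640·19.00 + 230.0·300.0) / 3870 = 138200/3870 = 35.70 mg/L.
Travel time t = 10.8·1000 / 0.42 = 25710 s = 7.143 h.
Half-life 10.2 h → k = ln 2 / 10.2 = 0.06796 h⁻¹ = 1.631 d⁻¹.
Applying C = C₀e^(−kt): 35.70 × 0.6155 = 21.97 mg/L.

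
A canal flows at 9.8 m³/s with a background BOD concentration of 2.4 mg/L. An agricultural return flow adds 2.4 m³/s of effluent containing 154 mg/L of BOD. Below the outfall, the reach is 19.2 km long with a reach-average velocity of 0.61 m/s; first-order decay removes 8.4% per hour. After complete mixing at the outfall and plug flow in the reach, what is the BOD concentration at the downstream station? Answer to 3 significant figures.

Flow-weighted average: C = (9.800·2.400 + 2.400·154.0) / 12.20 = 393.1/12.20 = 32.22 mg/L.
Travel time t = 19.2·1000 / 0.61 = 31480 s = 8.743 h.
8.4%/h lost → k = −ln(1 − 0.084) = 0.08774 h⁻¹.
After decay, C = 32.22 × e^(−kt) = 32.22 × 0.4644 = 14.96 mg/L.

15.0 mg/L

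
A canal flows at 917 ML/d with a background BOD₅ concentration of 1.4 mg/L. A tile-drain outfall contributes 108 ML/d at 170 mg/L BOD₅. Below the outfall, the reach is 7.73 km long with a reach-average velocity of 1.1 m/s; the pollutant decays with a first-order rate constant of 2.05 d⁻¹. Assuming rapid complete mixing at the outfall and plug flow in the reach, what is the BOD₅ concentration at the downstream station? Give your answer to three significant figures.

16.2 mg/L

Mass balance: C = (917.0·1.400 + 108.0·170.0) / 1025 = 19640/1025 = 19.16 mg/L.
Travel time t = 7.73·1000 / 1.1 = 7027 s = 1.952 h.
Decay over the reach: 19.16·exp(−kt) = 19.16·0.8464 = 16.22 mg/L.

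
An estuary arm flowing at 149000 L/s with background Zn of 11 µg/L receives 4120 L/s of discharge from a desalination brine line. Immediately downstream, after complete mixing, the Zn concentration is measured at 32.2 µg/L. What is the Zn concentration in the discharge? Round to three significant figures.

799 µg/L

Mass balance: 149000·11.00 + 4120·Cₑ = 153100·32.20
→ Cₑ = (153100·32.20 − 149000·11.00) / 4120 = 798.9 µg/L.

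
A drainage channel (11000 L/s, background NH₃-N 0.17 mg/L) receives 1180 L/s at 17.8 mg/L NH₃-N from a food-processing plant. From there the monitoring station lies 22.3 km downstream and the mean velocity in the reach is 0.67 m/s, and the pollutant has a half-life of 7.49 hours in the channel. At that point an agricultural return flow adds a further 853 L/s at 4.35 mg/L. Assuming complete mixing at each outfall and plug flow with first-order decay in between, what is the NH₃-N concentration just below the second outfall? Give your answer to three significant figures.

Mixed concentration C = ΣQC/ΣQ = (11000·0.1700 + 1180·17.80) / 12180 = 22870/12180 = 1.878 mg/L; combined flow 12180 L/s.
Travel time t = 22.3·1000 / 0.67 = 33280 s = 9.245 h.
Half-life 7.49 h → k = ln 2 / 7.49 = 0.09254 h⁻¹ = 2.221 d⁻¹.
After decay, C = 1.878 × e^(−kt) = 1.878 × 0.4250 = 0.7982 mg/L.
At the second outfall, C = (12180·0.7982 + 853.0·4.350) / (12180 + 853.0) = 1.031 mg/L.

1.03 mg/L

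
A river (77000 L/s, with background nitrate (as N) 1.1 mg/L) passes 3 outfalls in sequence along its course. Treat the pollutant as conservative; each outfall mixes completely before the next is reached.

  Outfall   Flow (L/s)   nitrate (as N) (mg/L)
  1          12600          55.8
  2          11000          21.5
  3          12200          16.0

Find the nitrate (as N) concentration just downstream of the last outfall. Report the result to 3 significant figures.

Below outfall 1: Q → 89600 L/s, C = (77000·1.100 + 12600·55.80)/89600 = 8.792 mg/L.
Below outfall 2: Q → 100600 L/s, C = (89600·8.792 + 11000·21.50)/100600 = 10.18 mg/L.
Below outfall 3: Q → 112800 L/s, C = (100600·10.18 + 12200·16.00)/112800 = 10.81 mg/L.

10.8 mg/L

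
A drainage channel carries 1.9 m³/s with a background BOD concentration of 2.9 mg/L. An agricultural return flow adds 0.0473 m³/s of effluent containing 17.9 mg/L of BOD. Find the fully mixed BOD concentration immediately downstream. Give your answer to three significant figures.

Mixed concentration C = ΣQC/ΣQ = (1.900·2.900 + 0.04730·17.90) / 1.947 = 6.357/1.947 = 3.264 mg/L.

3.26 mg/L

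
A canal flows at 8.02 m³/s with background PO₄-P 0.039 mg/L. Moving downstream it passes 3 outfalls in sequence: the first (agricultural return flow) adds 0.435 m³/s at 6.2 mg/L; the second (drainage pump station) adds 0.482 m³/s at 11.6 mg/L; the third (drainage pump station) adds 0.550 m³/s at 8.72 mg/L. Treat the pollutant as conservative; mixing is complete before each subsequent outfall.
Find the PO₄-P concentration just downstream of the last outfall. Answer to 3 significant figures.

Below outfall 1: Q → 8.455 m³/s, C = (8.020·0.03900 + 0.4350·6.200)/8.455 = 0.3560 mg/L.
Below outfall 2: Q → 8.937 m³/s, C = (8.455·0.3560 + 0.4820·11.60)/8.937 = 0.9624 mg/L.
Below outfall 3: Q → 9.487 m³/s, C = (8.937·0.9624 + 0.5500·8.720)/9.487 = 1.412 mg/L.

1.41 mg/L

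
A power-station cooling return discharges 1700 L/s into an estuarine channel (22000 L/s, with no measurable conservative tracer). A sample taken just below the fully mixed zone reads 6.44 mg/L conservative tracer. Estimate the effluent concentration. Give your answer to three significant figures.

89.8 mg/L

Mass balance: 22000·0 + 1700·Cₑ = 23700·6.440
→ Cₑ = (23700·6.440 − 22000·0) / 1700 = 89.78 mg/L.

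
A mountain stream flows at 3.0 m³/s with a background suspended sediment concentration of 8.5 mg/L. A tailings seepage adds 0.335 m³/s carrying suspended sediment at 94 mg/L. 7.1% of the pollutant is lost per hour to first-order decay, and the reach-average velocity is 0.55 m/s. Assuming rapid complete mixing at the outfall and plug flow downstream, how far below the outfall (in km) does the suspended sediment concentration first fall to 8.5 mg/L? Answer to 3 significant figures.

18.8 km

Flow-weighted average: C = (3.000·8.500 + 0.3350·94.00) / 3.335 = 56.99/3.335 = 17.09 mg/L.
7.1%/h lost → k = −ln(1 − 0.071) = 0.07365 h⁻¹.
Set 17.09·exp(−k·t) = 8.5 → t = ln(17.09/8.5)/k = 34140 s = 9.482 h.
Distance = v·t = 0.55·34140 = 18770 m = 18.77 km.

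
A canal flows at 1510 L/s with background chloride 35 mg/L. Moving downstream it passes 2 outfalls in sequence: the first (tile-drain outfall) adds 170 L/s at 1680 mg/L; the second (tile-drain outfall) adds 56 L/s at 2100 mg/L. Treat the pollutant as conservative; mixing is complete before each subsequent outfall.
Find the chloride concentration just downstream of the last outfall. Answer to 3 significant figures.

After outfall 1: Q = 1510 + 170.0 = 1680 L/s; C = (1510·35.00 + 170.0·1680)/1680 = 201.5 mg/L.
After outfall 2: Q = 1680 + 56.00 = 1736 L/s; C = (1680·201.5 + 56.00·2100)/1736 = 262.7 mg/L.

263 mg/L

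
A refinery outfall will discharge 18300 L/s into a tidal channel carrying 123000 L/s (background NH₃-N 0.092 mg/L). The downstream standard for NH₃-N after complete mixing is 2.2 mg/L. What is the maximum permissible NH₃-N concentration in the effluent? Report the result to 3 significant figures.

16.4 mg/L

At the limit, (Qr·Cr + Qe·Cₑ)/(Qr + Qe) = 2.2:
Cₑ = (141300·2.2 − 123000·0.09200) / 18300 = 16.37 mg/L.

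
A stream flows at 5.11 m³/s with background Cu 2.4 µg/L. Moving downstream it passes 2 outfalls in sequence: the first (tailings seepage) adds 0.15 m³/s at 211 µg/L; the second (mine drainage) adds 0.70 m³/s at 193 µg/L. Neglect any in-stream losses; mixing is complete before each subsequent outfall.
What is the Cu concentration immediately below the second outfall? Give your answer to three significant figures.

30.0 µg/L

After outfall 1: Q = 5.110 + 0.1500 = 5.260 m³/s; C = (5.110·2.400 + 0.1500·211.0)/5.260 = 8.349 µg/L.
After outfall 2: Q = 5.260 + 0.7000 = 5.960 m³/s; C = (5.260·8.349 + 0.7000·193.0)/5.960 = 30.04 µg/L.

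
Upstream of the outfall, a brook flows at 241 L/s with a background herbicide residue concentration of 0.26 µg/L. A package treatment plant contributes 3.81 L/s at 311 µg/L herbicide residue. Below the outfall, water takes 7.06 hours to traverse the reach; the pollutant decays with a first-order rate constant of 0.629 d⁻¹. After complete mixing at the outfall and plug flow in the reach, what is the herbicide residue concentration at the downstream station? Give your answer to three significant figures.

After mixing, C = (241.0·0.2600 + 3.810·311.0) / 244.8 = 1248/244.8 = 5.096 µg/L.
First-order decay: C = 5.096·exp(−k·t) = 5.096·0.8311 = 4.235 µg/L.

4.24 µg/L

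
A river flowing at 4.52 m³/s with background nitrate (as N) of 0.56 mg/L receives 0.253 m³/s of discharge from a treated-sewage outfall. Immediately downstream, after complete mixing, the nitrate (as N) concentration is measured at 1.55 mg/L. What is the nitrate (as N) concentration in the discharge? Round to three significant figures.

19.2 mg/L

Mass balance: 4.520·0.5600 + 0.2530·Cₑ = 4.773·1.550
→ Cₑ = (4.773·1.550 − 4.520·0.5600) / 0.2530 = 19.24 mg/L.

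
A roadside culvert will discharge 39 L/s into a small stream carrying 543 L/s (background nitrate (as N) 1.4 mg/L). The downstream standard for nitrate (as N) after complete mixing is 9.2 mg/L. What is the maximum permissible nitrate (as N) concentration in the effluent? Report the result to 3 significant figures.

118 mg/L

At the limit, (Qr·Cr + Qe·Cₑ)/(Qr + Qe) = 9.2:
Cₑ = (582.0·9.2 − 543.0·1.400) / 39.00 = 117.8 mg/L.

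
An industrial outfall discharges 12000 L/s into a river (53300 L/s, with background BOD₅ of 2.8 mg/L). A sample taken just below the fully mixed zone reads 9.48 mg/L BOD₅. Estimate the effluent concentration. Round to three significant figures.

Mass balance: 53300·2.800 + 12000·Cₑ = 65300·9.480
→ Cₑ = (65300·9.480 − 53300·2.800) / 12000 = 39.15 mg/L.

39.2 mg/L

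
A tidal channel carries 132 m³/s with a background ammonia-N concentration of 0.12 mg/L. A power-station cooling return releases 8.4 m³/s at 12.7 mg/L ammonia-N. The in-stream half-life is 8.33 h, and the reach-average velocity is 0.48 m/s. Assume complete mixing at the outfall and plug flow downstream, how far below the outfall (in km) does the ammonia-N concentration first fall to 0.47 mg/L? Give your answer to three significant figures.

Mixed concentration C = ΣQC/ΣQ = (132.0·0.1200 + 8.400·12.70) / 140.4 = 122.5/140.4 = 0.8726 mg/L.
Half-life 8.33 h → k = ln 2 / 8.33 = 0.08321 h⁻¹ = 1.997 d⁻¹.
Set 0.8726·exp(−k·t) = 0.47 → t = ln(0.8726/0.47)/k = 26770 s = 7.437 h.
Distance = v·t = 0.48·26770 = 12850 m = 12.85 km.

12.9 km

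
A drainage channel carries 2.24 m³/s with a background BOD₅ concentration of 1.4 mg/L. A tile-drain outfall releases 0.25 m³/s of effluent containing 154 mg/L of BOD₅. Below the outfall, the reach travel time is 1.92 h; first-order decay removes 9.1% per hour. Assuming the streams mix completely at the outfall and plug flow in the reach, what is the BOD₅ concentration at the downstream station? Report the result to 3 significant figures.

Conservation of mass: C = (2.240·1.400 + 0.2500·154.0) / 2.490 = 41.64/2.490 = 16.72 mg/L.
9.1%/h lost → k = −ln(1 − 0.091) = 0.09541 h⁻¹.
Applying C = C₀e^(−kt): 16.72 × 0.8326 = 13.92 mg/L.

13.9 mg/L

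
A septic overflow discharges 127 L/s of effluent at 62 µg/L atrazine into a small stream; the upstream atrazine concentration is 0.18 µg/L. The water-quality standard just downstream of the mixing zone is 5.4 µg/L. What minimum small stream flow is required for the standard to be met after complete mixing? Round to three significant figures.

Set C_mix = 5.4: (Q·0.1800 + 127.0·62.00) / (Q + 127.0) = 5.4
→ Q = 127.0·(62.00 − 5.4)/(5.4 − 0.1800) = 1377 L/s.

1380 L/s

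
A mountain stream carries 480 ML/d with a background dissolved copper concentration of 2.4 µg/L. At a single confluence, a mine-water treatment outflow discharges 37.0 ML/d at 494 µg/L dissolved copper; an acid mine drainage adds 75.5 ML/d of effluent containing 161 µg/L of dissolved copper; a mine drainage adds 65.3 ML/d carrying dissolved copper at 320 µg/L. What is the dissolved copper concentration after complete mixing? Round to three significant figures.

Conservation of mass: C = (480.0·2.400 + 37.00·494.0 + 75.50·161.0 + 65.30·320.0) / 657.8 = 52480/657.8 = 79.78 µg/L.

79.8 µg/L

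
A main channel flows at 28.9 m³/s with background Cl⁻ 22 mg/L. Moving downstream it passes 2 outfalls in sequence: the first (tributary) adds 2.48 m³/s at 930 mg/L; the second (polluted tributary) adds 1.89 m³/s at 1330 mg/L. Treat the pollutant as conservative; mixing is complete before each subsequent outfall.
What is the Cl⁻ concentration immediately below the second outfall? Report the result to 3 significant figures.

164 mg/L

Below outfall 1: Q → 31.38 m³/s, C = (28.90·22.00 + 2.480·930.0)/31.38 = 93.76 mg/L.
Below outfall 2: Q → 33.27 m³/s, C = (31.38·93.76 + 1.890·1330)/33.27 = 164.0 mg/L.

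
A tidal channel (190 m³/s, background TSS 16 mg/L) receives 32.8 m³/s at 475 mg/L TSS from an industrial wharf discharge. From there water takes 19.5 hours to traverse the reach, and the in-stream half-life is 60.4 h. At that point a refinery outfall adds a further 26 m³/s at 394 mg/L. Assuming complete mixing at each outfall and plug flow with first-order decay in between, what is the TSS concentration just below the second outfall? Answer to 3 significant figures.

Conservation of mass: C = (190.0·16.00 + 32.80·475.0) / 222.8 = 18620/222.8 = 83.57 mg/L; combined flow 222.8 m³/s.
Half-life 60.4 h → k = ln 2 / 60.4 = 0.01148 h⁻¹ = 0.2754 d⁻¹.
Decay over the reach: 83.57·exp(−kt) = 83.57·0.7995 = 66.82 mg/L.
At the second outfall, C = (222.8·66.82 + 26.00·394.0) / (222.8 + 26.00) = 101.0 mg/L.

101 mg/L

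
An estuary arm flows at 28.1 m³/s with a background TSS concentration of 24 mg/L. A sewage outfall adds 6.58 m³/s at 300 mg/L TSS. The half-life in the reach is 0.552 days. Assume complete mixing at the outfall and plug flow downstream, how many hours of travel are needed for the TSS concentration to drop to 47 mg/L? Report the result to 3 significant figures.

Mass balance: C = (28.10·24.00 + 6.580·300.0) / 34.68 = 2648/34.68 = 76.37 mg/L.
Half-life 0.552 d → k = ln 2 / 0.552 = 1.256 d⁻¹.
76.37·exp(−k·t) = 47 → t = ln(76.37/47)/k = 33400 s = 9.277 h.

9.28 h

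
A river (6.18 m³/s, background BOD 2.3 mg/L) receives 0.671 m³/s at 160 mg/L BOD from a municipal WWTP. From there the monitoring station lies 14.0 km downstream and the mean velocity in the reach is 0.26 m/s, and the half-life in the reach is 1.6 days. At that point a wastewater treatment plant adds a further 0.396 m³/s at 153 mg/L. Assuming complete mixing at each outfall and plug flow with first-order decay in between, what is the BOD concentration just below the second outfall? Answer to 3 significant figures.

Mass balance: C = (6.180·2.300 + 0.6710·160.0) / 6.851 = 121.6/6.851 = 17.75 mg/L; combined flow 6.851 m³/s.
Travel time t = 14.0·1000 / 0.26 = 53850 s = 14.96 h.
Half-life 1.6 d → k = ln 2 / 1.6 = 0.4332 d⁻¹.
After decay, C = 17.75 × e^(−kt) = 17.75 × 0.7634 = 13.55 mg/L.
Second outfall: C = (6.851·13.55 + 0.3960·153.0)/7.247 = 21.17 mg/L.

21.2 mg/L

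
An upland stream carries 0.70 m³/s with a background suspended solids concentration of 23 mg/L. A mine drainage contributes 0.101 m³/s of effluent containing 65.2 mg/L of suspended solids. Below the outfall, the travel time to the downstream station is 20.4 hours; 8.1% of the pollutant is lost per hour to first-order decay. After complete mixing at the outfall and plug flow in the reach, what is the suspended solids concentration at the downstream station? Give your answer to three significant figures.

5.06 mg/L

Mass balance: C = (0.7000·23.00 + 0.1010·65.20) / 0.8010 = 22.69/0.8010 = 28.32 mg/L.
8.1%/h lost → k = −ln(1 − 0.081) = 0.08447 h⁻¹.
Decay over the reach: 28.32·exp(−kt) = 28.32·0.1785 = 5.055 mg/L.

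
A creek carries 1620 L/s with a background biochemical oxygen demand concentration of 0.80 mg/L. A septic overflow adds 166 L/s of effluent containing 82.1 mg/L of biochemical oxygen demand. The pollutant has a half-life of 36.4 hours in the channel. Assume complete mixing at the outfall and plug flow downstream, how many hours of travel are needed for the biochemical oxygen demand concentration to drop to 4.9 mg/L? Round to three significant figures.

Mixed concentration C = ΣQC/ΣQ = (1620·0.8000 + 166.0·82.10) / 1786 = 14920/1786 = 8.356 mg/L.
Half-life 36.4 h → k = ln 2 / 36.4 = 0.01904 h⁻¹ = 0.4570 d⁻¹.
8.356·exp(−k·t) = 4.9 → t = ln(8.356/4.9)/k = 100900 s = 28.03 h.

28.0 h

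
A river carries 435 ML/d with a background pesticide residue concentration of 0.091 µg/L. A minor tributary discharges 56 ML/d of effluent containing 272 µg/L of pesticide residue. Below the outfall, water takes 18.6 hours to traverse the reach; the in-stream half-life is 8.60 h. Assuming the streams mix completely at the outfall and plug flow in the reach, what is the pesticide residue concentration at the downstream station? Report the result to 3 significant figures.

6.95 µg/L

After mixing, C = (435.0·0.09100 + 56.00·272.0) / 491.0 = 15270/491.0 = 31.10 µg/L.
Half-life 8.60 h → k = ln 2 / 8.60 = 0.08060 h⁻¹ = 1.934 d⁻¹.
First-order decay: C = 31.10·exp(−k·t) = 31.10·0.2233 = 6.946 µg/L.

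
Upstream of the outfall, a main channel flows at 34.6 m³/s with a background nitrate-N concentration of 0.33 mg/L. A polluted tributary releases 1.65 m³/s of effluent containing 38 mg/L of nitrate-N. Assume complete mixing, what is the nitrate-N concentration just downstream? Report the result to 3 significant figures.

Flow-weighted average: C = (34.60·0.3300 + 1.650·38.00) / 36.25 = 74.12/36.25 = 2.045 mg/L.

2.04 mg/L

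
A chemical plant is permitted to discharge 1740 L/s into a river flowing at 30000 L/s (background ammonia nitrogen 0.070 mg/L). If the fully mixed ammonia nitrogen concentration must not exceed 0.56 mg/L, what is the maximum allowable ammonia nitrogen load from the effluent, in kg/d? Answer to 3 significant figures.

Mass balance at the limit: 30000·0.07000 + 1740·Cₑ = 31740·0.56 → Cₑ = 9.008 mg/L.
1740 L/s = 1.740 m³/s. Load = 1.740 m³/s × 9.008 g/m³ × 86 400 s/d = 1354 kg/d.

1350 kg/d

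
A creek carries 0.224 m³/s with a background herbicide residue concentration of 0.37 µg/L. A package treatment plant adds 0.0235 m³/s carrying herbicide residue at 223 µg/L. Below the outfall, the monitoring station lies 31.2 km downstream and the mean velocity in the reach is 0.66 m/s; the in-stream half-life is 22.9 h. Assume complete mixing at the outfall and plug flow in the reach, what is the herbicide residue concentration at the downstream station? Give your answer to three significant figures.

Mass balance: C = (0.2240·0.3700 + 0.02350·223.0) / 0.2475 = 5.323/0.2475 = 21.51 µg/L.
Travel time t = 31.2·1000 / 0.66 = 47270 s = 13.13 h.
Half-life 22.9 h → k = ln 2 / 22.9 = 0.03027 h⁻¹ = 0.7264 d⁻¹.
Decay over the reach: 21.51·exp(−kt) = 21.51·0.6720 = 14.45 µg/L.

14.5 µg/L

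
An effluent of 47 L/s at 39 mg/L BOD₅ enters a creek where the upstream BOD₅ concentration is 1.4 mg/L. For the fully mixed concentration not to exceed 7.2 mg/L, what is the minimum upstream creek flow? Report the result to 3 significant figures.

258 L/s

Set C_mix = 7.2: (Q·1.400 + 47.00·39.00) / (Q + 47.00) = 7.2
→ Q = 47.00·(39.00 − 7.2)/(7.2 − 1.400) = 257.7 L/s.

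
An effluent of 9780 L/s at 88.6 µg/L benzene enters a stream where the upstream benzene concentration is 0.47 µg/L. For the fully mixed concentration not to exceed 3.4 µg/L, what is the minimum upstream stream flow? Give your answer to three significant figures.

284000 L/s

Set C_mix = 3.4: (Q·0.4700 + 9780·88.60) / (Q + 9780) = 3.4
→ Q = 9780·(88.60 − 3.4)/(3.4 − 0.4700) = 284400 L/s.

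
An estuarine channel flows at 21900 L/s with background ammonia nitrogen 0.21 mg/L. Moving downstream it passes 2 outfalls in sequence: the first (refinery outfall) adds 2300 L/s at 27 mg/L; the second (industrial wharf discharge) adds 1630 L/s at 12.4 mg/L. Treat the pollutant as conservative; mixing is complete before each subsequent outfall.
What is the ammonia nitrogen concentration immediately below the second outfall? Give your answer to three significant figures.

3.36 mg/L

Below outfall 1: Q → 24200 L/s, C = (21900·0.2100 + 2300·27.00)/24200 = 2.756 mg/L.
Below outfall 2: Q → 25830 L/s, C = (24200·2.756 + 1630·12.40)/25830 = 3.365 mg/L.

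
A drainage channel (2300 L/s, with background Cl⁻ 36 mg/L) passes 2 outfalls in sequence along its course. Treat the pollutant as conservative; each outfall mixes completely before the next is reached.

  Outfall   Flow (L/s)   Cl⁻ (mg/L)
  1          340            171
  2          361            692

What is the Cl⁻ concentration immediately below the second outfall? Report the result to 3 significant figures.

130 mg/L

Below outfall 1: Q → 2640 L/s, C = (2300·36.00 + 340.0·171.0)/2640 = 53.39 mg/L.
Below outfall 2: Q → 3001 L/s, C = (2640·53.39 + 361.0·692.0)/3001 = 130.2 mg/L.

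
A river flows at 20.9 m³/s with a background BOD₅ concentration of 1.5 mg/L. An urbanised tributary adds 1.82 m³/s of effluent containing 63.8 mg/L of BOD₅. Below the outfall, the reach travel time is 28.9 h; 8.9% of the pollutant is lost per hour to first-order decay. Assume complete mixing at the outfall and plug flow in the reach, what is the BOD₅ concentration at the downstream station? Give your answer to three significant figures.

0.439 mg/L

Mass balance: C = (20.90·1.500 + 1.820·63.80) / 22.72 = 147.5/22.72 = 6.491 mg/L.
8.9%/h lost → k = −ln(1 − 0.089) = 0.09321 h⁻¹.
First-order decay: C = 6.491·exp(−k·t) = 6.491·0.06762 = 0.4389 mg/L.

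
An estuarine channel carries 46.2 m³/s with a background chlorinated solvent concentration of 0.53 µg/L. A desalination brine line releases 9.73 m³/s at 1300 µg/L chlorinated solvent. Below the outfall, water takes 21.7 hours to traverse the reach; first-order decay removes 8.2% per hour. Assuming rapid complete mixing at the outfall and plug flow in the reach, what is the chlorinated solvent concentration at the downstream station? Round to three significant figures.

35.4 µg/L

Mixed concentration C = ΣQC/ΣQ = (46.20·0.5300 + 9.730·1300) / 55.93 = 12670/55.93 = 226.6 µg/L.
8.2%/h lost → k = −ln(1 − 0.082) = 0.08556 h⁻¹.
Applying C = C₀e^(−kt): 226.6 × 0.1562 = 35.39 µg/L.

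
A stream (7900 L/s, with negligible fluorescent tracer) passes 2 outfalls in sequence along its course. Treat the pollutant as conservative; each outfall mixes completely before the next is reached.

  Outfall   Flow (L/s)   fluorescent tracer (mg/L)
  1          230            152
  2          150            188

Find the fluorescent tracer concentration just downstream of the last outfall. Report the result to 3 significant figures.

7.63 mg/L

After outfall 1: Q = 7900 + 230.0 = 8130 L/s; C = (7900·0 + 230.0·152.0)/8130 = 4.300 mg/L.
After outfall 2: Q = 8130 + 150.0 = 8280 L/s; C = (8130·4.300 + 150.0·188.0)/8280 = 7.628 mg/L.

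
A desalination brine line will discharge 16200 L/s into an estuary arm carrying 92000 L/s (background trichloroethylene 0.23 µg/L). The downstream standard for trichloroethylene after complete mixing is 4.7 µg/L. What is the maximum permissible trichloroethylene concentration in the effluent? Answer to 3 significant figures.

At the limit, (Qr·Cr + Qe·Cₑ)/(Qr + Qe) = 4.7:
Cₑ = (108200·4.7 − 92000·0.2300) / 16200 = 30.09 µg/L.

30.1 µg/L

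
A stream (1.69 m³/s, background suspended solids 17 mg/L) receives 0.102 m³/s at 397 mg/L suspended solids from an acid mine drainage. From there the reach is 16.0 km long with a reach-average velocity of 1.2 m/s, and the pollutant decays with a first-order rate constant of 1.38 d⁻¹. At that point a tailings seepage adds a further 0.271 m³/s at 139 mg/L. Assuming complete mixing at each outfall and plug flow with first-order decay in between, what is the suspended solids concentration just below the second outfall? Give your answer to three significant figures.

Mixed concentration C = ΣQC/ΣQ = (1.690·17.00 + 0.1020·397.0) / 1.792 = 69.22/1.792 = 38.63 mg/L; combined flow 1.792 m³/s.
Travel time t = 16.0·1000 / 1.2 = 13330 s = 3.704 h.
Decay over the reach: 38.63·exp(−kt) = 38.63·0.8082 = 31.22 mg/L.
Second outfall: C = (1.792·31.22 + 0.2710·139.0)/2.063 = 45.38 mg/L.

45.4 mg/L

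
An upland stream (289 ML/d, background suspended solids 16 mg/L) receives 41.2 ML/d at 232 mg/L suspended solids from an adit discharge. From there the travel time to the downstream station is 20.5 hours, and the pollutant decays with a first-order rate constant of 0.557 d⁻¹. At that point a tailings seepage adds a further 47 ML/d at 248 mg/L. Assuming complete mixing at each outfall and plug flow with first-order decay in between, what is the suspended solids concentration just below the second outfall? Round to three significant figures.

54.3 mg/L

Mass balance: C = (289.0·16.00 + 41.20·232.0) / 330.2 = 14180/330.2 = 42.95 mg/L; combined flow 330.2 ML/d.
Decay over the reach: 42.95·exp(−kt) = 42.95·0.6214 = 26.69 mg/L.
Second outfall: C = (330.2·26.69 + 47.00·248.0)/377.2 = 54.27 mg/L.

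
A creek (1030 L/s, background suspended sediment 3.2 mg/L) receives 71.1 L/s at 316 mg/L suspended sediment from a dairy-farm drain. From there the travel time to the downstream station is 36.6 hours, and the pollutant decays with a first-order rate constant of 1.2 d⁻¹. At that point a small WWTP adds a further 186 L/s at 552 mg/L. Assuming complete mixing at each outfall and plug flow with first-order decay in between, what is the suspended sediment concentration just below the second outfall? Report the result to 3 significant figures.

After mixing, C = (1030·3.200 + 71.10·316.0) / 1101 = 25760/1101 = 23.40 mg/L; combined flow 1101 L/s.
After decay, C = 23.40 × e^(−kt) = 23.40 × 0.1604 = 3.753 mg/L.
Second outfall: C = (1101·3.753 + 186.0·552.0)/1287 = 82.98 mg/L.

83.0 mg/L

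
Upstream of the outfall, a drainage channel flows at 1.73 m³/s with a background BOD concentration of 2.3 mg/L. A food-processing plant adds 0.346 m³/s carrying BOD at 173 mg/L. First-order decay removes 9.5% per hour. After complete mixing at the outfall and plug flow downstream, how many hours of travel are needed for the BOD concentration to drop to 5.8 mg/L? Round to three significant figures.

Mixed concentration C = ΣQC/ΣQ = (1.730·2.300 + 0.3460·173.0) / 2.076 = 63.84/2.076 = 30.75 mg/L.
9.5%/h lost → k = −ln(1 − 0.095) = 0.09982 h⁻¹.
30.75·exp(−k·t) = 5.8 → t = ln(30.75/5.8)/k = 60160 s = 16.71 h.

16.7 h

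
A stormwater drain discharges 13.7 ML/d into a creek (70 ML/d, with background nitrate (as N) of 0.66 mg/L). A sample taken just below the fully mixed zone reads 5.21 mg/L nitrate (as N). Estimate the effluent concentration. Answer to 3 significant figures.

Mass balance: 70.00·0.6600 + 13.70·Cₑ = 83.70·5.210
→ Cₑ = (83.70·5.210 − 70.00·0.6600) / 13.70 = 28.46 mg/L.

28.5 mg/L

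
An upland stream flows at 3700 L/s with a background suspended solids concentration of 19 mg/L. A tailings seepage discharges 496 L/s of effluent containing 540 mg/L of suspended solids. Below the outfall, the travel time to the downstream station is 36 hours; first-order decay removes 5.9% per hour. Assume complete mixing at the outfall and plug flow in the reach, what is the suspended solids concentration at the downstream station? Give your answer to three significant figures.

9.03 mg/L

Mixed concentration C = ΣQC/ΣQ = (3700·19.00 + 496.0·540.0) / 4196 = 338100/4196 = 80.59 mg/L.
5.9%/h lost → k = −ln(1 − 0.059) = 0.06081 h⁻¹.
After decay, C = 80.59 × e^(−kt) = 80.59 × 0.1120 = 9.026 mg/L.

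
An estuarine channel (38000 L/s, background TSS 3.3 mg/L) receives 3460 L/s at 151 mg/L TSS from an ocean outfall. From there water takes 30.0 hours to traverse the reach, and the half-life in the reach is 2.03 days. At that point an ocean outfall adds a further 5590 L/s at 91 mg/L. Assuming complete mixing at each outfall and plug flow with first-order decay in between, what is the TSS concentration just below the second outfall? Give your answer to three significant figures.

After mixing, C = (38000·3.300 + 3460·151.0) / 41460 = 647900/41460 = 15.63 mg/L; combined flow 41460 L/s.
Half-life 2.03 d → k = ln 2 / 2.03 = 0.3415 d⁻¹.
First-order decay: C = 15.63·exp(−k·t) = 15.63·0.6526 = 10.20 mg/L.
At the second outfall, C = (41460·10.20 + 5590·91.00) / (41460 + 5590) = 19.80 mg/L.

19.8 mg/L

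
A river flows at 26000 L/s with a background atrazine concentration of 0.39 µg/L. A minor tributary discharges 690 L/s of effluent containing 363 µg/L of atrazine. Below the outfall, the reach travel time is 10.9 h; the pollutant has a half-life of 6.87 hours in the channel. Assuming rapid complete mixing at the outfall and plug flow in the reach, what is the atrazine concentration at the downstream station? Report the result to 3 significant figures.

Mass balance: C = (26000·0.3900 + 690.0·363.0) / 26690 = 260600/26690 = 9.764 µg/L.
Half-life 6.87 h → k = ln 2 / 6.87 = 0.1009 h⁻¹ = 2.421 d⁻¹.
Applying C = C₀e^(−kt): 9.764 × 0.3330 = 3.251 µg/L.

3.25 µg/L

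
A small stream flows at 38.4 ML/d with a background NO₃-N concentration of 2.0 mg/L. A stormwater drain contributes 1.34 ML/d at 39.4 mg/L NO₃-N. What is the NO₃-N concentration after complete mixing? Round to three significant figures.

3.26 mg/L

Mass balance: C = (38.40·2.000 + 1.340·39.40) / 39.74 = 129.6/39.74 = 3.261 mg/L.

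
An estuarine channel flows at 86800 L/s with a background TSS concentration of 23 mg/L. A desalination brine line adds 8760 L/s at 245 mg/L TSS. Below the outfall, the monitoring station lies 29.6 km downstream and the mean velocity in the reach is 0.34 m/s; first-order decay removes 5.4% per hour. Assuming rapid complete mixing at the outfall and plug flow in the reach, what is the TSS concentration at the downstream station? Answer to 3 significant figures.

11.3 mg/L

Mass balance: C = (86800·23.00 + 8760·245.0) / 95560 = 4143000/95560 = 43.35 mg/L.
Travel time t = 29.6·1000 / 0.34 = 87060 s = 24.18 h.
5.4%/h lost → k = −ln(1 − 0.054) = 0.05551 h⁻¹.
First-order decay: C = 43.35·exp(−k·t) = 43.35·0.2612 = 11.32 mg/L.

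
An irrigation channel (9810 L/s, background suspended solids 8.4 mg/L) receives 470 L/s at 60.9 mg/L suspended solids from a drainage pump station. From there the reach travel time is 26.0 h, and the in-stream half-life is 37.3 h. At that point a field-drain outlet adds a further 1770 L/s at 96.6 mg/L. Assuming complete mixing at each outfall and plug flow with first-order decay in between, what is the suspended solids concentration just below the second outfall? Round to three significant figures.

19.9 mg/L

Mass balance: C = (9810·8.400 + 470.0·60.90) / 10280 = 111000/10280 = 10.80 mg/L; combined flow 10280 L/s.
Half-life 37.3 h → k = ln 2 / 37.3 = 0.01858 h⁻¹ = 0.4460 d⁻¹.
Applying C = C₀e^(−kt): 10.80 × 0.6168 = 6.662 mg/L.
At the second outfall, C = (10280·6.662 + 1770·96.60) / (10280 + 1770) = 19.87 mg/L.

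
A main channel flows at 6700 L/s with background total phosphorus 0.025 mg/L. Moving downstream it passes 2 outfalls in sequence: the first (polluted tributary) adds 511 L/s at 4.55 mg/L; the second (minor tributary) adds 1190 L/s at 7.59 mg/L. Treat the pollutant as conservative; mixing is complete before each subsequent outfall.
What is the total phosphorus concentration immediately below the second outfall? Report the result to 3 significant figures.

Outfall 1: combined Q = 7211 L/s; C = (6700·0.02500 + 511.0·4.550)/7211 = 0.3457 mg/L.
Outfall 2: combined Q = 8401 L/s; C = (7211·0.3457 + 1190·7.590)/8401 = 1.372 mg/L.

1.37 mg/L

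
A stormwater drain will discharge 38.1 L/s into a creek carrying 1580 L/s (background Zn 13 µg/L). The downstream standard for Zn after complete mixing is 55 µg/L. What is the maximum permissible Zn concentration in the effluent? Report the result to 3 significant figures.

1800 µg/L

At the limit, (Qr·Cr + Qe·Cₑ)/(Qr + Qe) = 55:
Cₑ = (1618·55 − 1580·13.00) / 38.10 = 1797 µg/L.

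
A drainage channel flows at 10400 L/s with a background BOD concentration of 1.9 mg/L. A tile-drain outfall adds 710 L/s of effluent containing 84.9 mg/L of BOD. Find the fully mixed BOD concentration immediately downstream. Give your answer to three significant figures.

7.20 mg/L

After mixing, C = (10400·1.900 + 710.0·84.90) / 11110 = 80040/11110 = 7.204 mg/L.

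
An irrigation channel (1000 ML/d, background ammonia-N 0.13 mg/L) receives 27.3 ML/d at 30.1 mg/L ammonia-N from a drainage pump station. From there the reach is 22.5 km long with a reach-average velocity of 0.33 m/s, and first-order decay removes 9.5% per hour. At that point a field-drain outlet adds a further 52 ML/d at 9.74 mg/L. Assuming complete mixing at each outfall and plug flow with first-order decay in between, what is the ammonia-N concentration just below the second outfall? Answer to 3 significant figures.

Mixed concentration C = ΣQC/ΣQ = (1000·0.1300 + 27.30·30.10) / 1027 = 951.7/1027 = 0.9264 mg/L; combined flow 1027 ML/d.
Travel time t = 22.5·1000 / 0.33 = 68180 s = 18.94 h.
9.5%/h lost → k = −ln(1 − 0.095) = 0.09982 h⁻¹.
Applying C = C₀e^(−kt): 0.9264 × 0.1510 = 0.1399 mg/L.
At the second outfall, C = (1027·0.1399 + 52.00·9.740) / (1027 + 52.00) = 0.6024 mg/L.

0.602 mg/L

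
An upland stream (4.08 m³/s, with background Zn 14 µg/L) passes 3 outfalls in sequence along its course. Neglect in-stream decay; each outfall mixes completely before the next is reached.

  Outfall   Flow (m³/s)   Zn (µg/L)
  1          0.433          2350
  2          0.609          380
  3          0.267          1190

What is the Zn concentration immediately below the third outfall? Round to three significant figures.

301 µg/L

Below outfall 1: Q → 4.513 m³/s, C = (4.080·14.00 + 0.4330·2350)/4.513 = 238.1 µg/L.
Below outfall 2: Q → 5.122 m³/s, C = (4.513·238.1 + 0.6090·380.0)/5.122 = 255.0 µg/L.
Below outfall 3: Q → 5.389 m³/s, C = (5.122·255.0 + 0.2670·1190)/5.389 = 301.3 µg/L.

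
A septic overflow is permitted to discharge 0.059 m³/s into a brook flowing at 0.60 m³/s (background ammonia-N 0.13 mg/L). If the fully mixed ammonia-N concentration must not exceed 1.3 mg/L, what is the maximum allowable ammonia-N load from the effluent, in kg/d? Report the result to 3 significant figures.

Mass balance at the limit: 0.6000·0.1300 + 0.05900·Cₑ = 0.6590·1.3 → Cₑ = 13.20 mg/L.
Load = 0.05900 m³/s × 13.20 g/m³ × 86 400 s/d = 67.28 kg/d.

67.3 kg/d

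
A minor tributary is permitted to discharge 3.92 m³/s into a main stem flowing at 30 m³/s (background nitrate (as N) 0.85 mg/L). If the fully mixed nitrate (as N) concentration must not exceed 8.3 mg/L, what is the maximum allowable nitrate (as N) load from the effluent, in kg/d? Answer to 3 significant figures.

Mass balance at the limit: 30.00·0.8500 + 3.920·Cₑ = 33.92·8.3 → Cₑ = 65.32 mg/L.
Load = 3.920 m³/s × 65.32 g/m³ × 86 400 s/d = 22120 kg/d.

22100 kg/d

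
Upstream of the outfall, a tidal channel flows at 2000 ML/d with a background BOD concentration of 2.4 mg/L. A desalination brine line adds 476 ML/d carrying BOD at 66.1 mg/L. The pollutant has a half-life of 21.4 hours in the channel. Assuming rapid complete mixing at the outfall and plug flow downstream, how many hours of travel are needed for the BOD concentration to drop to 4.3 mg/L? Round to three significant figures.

37.8 h

Flow-weighted average: C = (2000·2.400 + 476.0·66.10) / 2476 = 36260/2476 = 14.65 mg/L.
Half-life 21.4 h → k = ln 2 / 21.4 = 0.03239 h⁻¹ = 0.7774 d⁻¹.
14.65·exp(−k·t) = 4.3 → t = ln(14.65/4.3)/k = 136200 s = 37.84 h.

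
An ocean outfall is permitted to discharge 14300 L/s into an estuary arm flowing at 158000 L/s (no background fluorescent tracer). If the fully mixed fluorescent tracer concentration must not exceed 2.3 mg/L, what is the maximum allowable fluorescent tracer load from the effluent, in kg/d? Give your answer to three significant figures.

34200 kg/d

Mass balance at the limit: 158000·0 + 14300·Cₑ = 172300·2.3 → Cₑ = 27.71 mg/L.
14300 L/s = 14.30 m³/s. Load = 14.30 m³/s × 27.71 g/m³ × 86 400 s/d = 34240 kg/d.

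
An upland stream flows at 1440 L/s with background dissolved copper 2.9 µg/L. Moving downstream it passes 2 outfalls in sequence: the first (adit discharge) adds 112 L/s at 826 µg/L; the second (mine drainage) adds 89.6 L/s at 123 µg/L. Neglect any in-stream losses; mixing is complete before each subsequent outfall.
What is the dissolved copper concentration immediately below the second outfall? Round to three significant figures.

65.6 µg/L

Outfall 1: combined Q = 1552 L/s; C = (1440·2.900 + 112.0·826.0)/1552 = 62.30 µg/L.
Outfall 2: combined Q = 1642 L/s; C = (1552·62.30 + 89.60·123.0)/1642 = 65.61 µg/L.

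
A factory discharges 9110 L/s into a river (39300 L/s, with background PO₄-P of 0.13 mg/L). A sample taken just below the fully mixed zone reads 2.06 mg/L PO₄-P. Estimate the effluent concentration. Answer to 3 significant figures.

10.4 mg/L

Mass balance: 39300·0.1300 + 9110·Cₑ = 48410·2.060
→ Cₑ = (48410·2.060 − 39300·0.1300) / 9110 = 10.39 mg/L.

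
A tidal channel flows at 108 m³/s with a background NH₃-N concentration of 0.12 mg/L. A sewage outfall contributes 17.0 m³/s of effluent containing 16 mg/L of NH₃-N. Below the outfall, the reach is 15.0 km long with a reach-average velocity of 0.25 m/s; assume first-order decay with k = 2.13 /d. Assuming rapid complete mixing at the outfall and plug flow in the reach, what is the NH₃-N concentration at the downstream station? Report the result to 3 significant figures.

0.519 mg/L

After mixing, C = (108.0·0.1200 + 17.00·16.00) / 125.0 = 285.0/125.0 = 2.280 mg/L.
Travel time t = 15.0·1000 / 0.25 = 60000 s = 16.67 h.
After decay, C = 2.280 × e^(−kt) = 2.280 × 0.2278 = 0.5194 mg/L.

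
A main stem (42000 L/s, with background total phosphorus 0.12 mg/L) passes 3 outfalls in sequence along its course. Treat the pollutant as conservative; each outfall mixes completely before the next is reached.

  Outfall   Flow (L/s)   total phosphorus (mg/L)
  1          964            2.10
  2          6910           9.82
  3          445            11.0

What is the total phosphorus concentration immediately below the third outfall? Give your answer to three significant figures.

1.59 mg/L

Below outfall 1: Q → 42960 L/s, C = (42000·0.1200 + 964.0·2.100)/42960 = 0.1644 mg/L.
Below outfall 2: Q → 49870 L/s, C = (42960·0.1644 + 6910·9.820)/49870 = 1.502 mg/L.
Below outfall 3: Q → 50320 L/s, C = (49870·1.502 + 445.0·11.00)/50320 = 1.586 mg/L.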